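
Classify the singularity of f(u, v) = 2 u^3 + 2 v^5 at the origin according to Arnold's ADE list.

The Hessian of f at 0 is [[0, 0], [0, 0]] with rank 0, so corank 2. A Groebner basis of the Jacobian ideal J(f) in C{u,v} is {v^4, u^2}; counting standard monomials gives mu = 8. Corank 2; j^3 = 2*u^3 is a perfect cube, so E-series; the 5-jet and mu = 8 give E_8.

E8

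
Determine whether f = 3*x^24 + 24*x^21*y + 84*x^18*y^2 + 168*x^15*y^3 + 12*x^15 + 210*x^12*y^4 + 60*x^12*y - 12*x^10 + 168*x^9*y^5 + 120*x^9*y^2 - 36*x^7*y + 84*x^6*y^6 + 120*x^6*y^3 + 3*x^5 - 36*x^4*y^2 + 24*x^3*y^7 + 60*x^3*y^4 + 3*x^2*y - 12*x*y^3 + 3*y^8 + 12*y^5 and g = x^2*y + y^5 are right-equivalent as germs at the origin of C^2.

The Hessian of f at 0 has rank 0. Corank 2; j^3 = 3*x^2*y has shape L^2 M (L != M), so D-series; mu = 9 gives D_9. The Hessian of g at 0 has rank 0. Corank 2; j^3 = x^2*y has shape L^2 M (L != M), so D-series; mu = 6 gives D_6. f is D_9 but g is D_6, hence not right-equivalent.

No.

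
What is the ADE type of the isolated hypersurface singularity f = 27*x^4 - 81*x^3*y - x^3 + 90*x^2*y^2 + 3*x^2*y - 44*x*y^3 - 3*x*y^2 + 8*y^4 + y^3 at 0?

E_{7}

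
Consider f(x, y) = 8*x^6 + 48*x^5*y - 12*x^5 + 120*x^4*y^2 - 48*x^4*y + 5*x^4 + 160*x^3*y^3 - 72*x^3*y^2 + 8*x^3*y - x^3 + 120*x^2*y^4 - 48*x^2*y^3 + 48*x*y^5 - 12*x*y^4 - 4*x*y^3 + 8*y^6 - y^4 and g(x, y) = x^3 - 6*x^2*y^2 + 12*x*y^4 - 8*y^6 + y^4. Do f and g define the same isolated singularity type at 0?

Yes.

The Hessian of f at 0 has rank 0. Corank 2; j^3 = -x^3 is a perfect cube, so E-series; the 4-jet and mu = 6 give E_6. The Hessian of g at 0 has rank 0. Corank 2; j^3 = x^3 is a perfect cube, so E-series; the 4-jet and mu = 6 give E_6. Both have type E_6, hence right-equivalent.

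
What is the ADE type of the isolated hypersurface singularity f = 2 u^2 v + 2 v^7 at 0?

The Hessian of f at 0 is [[0, 0], [0, 0]] with rank 0, so corank 2. A Groebner basis of the Jacobian ideal J(f) in C{u,v} is {u^2/7 + v^6, u^3, u*v}; counting standard monomials gives mu = 8. Corank 2; j^3 = 2*u^2*v has shape L^2 M (L != M), so D-series; mu = 8 gives D_8.

D8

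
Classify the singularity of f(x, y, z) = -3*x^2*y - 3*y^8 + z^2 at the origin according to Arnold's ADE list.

The Hessian of f at 0 is [[0, 0, 0], [0, 0, 0], [0, 0, 2]] with rank 1, so corank 2. A Groebner basis of the Jacobian ideal J(f) in C{x,y,z} is {x^2/8 + y^7, x^3, x*y, z}; counting standard monomials gives mu = 9. Corank 2; j^3 = -3*x^2*y has shape L^2 M (L != M), so D-series; mu = 9 gives D_9.

D_{9}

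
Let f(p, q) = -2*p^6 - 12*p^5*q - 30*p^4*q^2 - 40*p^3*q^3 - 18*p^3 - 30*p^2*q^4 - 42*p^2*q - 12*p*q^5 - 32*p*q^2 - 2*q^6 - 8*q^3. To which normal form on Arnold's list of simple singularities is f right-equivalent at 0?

D_{7}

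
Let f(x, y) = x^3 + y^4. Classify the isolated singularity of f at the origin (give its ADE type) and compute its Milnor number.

Type E_{6}, Milnor number mu = 6.

The Hessian of f at 0 has rank 0. Corank 2; j^3 = x^3 is a perfect cube, so E-series; the 4-jet and mu = 6 give E_6.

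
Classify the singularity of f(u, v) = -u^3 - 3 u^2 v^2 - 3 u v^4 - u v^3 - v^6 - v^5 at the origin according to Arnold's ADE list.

The Hessian of f at 0 has rank 0. Corank 2; j^3 = -u^3 is a perfect cube, so E-series; the 4-jet and mu = 7 give E_7.

E7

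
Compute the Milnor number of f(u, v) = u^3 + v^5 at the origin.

8

The Hessian of f at 0 has rank 0. Corank 2; j^3 = u^3 is a perfect cube, so E-series; the 5-jet and mu = 8 give E_8.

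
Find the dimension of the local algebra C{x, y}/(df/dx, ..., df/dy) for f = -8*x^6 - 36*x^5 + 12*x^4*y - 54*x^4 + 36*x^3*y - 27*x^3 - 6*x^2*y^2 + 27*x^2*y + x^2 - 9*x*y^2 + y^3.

The Hessian of f at 0 has rank 1. Corank 1: A-series; mu = 2 gives A_2.

2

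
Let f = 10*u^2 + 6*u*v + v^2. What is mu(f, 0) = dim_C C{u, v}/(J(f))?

1

The Hessian of f at 0 is [[20, 6], [6, 2]] with rank 2, so corank 0. A Groebner basis of the Jacobian ideal J(f) in C{u,v} is {u, v}; counting standard monomials gives mu = 1. Corank 0: nondegenerate Morse point, so A_1.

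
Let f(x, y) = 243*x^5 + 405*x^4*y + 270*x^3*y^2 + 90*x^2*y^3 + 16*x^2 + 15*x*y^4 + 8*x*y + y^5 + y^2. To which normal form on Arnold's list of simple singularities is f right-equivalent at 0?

A_4

The Hessian of f at 0 is [[32, 8], [8, 2]] with rank 1, so corank 1. A Groebner basis of the Jacobian ideal J(f) in C{x,y} is {y^4, x + y/4}; counting standard monomials gives mu = 4. Corank 1: A-series; mu = 4 gives A_4.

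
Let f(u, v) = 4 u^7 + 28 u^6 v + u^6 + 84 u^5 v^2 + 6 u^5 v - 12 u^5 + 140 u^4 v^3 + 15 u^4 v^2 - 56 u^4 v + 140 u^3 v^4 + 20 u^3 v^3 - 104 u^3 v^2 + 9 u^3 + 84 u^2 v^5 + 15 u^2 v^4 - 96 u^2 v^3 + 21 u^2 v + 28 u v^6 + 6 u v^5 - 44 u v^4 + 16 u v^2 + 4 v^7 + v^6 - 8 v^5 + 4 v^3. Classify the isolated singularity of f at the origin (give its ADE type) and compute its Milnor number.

Type D_{7}, Milnor number mu = 7.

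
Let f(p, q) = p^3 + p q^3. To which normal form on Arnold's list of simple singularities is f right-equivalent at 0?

E_7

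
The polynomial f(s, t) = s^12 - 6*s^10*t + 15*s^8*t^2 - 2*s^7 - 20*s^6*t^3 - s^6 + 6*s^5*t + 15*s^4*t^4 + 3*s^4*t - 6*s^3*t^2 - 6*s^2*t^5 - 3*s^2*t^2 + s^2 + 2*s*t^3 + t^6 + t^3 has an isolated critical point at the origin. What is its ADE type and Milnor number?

Type A_2, Milnor number mu = 2.

The Hessian of f at 0 has rank 1. Corank 1: A-series; mu = 2 gives A_2.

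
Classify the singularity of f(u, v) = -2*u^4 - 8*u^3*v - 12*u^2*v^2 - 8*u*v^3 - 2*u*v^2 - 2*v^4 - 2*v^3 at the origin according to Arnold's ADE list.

D_5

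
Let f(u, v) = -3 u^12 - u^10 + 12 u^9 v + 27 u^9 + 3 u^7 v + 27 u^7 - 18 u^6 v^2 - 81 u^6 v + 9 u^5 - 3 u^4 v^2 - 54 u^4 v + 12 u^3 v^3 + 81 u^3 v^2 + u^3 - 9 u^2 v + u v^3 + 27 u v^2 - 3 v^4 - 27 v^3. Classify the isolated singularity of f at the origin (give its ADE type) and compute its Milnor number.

The Hessian of f at 0 has rank 0. Corank 2; j^3 = (u - 3*v)^3 is a perfect cube, so E-series; the 4-jet and mu = 7 give E_7.

Type E7, Milnor number mu = 7.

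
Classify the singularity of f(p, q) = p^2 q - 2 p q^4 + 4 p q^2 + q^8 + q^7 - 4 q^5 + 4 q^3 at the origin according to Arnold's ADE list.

D_9

The Hessian of f at 0 is [[0, 0], [0, 0]] with rank 0, so corank 2. A Groebner basis of the Jacobian ideal J(f) in C{p,q} is {p^2*q^2 + 32*p^2*q + 4*p^2 + 128*p*q^2 + 12*p*q + 128*q^3 + 8*q^2, -8*p^2*q - p^2 + p*q^3 - 32*p*q^2 - 2*p*q - 32*q^3, -p*q + q^4 - 2*q^2, p^3 + 6*p^2*q + 12*p*q^2 + 8*q^3}; counting standard monomials gives mu = 9. Corank 2; j^3 = q*(p + 2*q)^2 has shape L^2 M (L != M), so D-series; mu = 9 gives D_9.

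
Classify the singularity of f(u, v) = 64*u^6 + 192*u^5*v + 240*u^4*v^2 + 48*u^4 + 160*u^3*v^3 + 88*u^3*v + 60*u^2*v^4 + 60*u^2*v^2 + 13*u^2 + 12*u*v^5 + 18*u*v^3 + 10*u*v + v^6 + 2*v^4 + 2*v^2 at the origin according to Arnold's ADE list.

A_1

The Hessian of f at 0 has rank 2. Corank 0: nondegenerate Morse point, so A_1.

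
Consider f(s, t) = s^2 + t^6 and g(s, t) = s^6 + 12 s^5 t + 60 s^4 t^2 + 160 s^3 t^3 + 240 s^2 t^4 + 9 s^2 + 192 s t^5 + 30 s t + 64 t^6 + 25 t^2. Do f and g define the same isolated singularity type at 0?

Yes.

The Hessian of f at 0 is [[2, 0], [0, 0]] with rank 1, so corank 1. A Groebner basis of the Jacobian ideal J(f) in C{s,t} is {t^5, s}; counting standard monomials gives mu = 5. Corank 1: A-series; mu = 5 gives A_5. The Hessian of g at 0 is [[18, 30], [30, 50]] with rank 1, so corank 1. A Groebner basis of the Jacobian ideal J(g) in C{s,t} is {t^5, s + 5*t/3}; counting standard monomials gives mu = 5. Corank 1: A-series; mu = 5 gives A_5. Both have type A_5, hence right-equivalent.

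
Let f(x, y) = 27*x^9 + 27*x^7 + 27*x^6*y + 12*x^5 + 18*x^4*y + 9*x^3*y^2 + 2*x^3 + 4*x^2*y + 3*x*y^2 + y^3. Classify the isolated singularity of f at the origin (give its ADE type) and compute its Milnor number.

Type D_4, Milnor number mu = 4.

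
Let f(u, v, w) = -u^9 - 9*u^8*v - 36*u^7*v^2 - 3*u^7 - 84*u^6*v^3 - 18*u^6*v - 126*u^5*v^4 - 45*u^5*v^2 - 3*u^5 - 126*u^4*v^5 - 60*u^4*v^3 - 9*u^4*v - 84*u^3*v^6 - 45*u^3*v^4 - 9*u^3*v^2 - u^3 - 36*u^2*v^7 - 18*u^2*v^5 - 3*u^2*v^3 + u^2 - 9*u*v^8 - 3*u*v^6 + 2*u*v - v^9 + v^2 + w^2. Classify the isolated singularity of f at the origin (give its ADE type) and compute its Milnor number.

Type A_{2}, Milnor number mu = 2.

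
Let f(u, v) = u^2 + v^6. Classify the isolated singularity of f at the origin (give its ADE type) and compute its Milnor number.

The Hessian of f at 0 is [[2, 0], [0, 0]] with rank 1, so corank 1. A Groebner basis of the Jacobian ideal J(f) in C{u,v} is {v^5, u}; counting standard monomials gives mu = 5. Corank 1: A-series; mu = 5 gives A_5.

Type A_{5}, Milnor number mu = 5.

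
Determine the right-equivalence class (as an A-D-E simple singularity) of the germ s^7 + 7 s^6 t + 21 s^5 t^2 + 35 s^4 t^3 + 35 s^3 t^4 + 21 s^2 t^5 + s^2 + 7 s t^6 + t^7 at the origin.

A_6

The Hessian of f at 0 has rank 1. Corank 1: A-series; mu = 6 gives A_6.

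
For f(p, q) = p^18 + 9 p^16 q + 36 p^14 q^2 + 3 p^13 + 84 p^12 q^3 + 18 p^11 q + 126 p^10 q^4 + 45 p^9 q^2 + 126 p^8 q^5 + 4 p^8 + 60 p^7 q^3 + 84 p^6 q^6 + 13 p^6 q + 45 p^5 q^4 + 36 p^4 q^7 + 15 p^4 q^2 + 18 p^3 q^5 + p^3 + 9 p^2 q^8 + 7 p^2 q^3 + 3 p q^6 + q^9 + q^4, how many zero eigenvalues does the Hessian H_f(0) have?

The Hessian at 0 is [[0, 0], [0, 0]] of rank 0; hence corank 2.

2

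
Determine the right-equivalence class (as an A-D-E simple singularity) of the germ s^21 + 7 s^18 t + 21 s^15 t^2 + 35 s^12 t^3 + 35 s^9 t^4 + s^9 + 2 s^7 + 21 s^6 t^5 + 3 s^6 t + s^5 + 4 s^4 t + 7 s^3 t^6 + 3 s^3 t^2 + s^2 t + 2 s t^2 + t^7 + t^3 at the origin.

D8

The Hessian of f at 0 has rank 0. Corank 2; j^3 = t*(s + t)^2 has shape L^2 M (L != M), so D-series; mu = 8 gives D_8.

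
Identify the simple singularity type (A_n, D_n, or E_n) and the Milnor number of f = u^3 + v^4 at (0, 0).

Type E_6, Milnor number mu = 6.

The Hessian of f at 0 has rank 0. Corank 2; j^3 = u^3 is a perfect cube, so E-series; the 4-jet and mu = 6 give E_6.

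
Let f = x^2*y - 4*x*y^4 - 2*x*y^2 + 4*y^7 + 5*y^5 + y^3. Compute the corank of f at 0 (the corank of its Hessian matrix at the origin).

2

The Hessian at 0 is [[0, 0], [0, 0]] of rank 0; hence corank 2.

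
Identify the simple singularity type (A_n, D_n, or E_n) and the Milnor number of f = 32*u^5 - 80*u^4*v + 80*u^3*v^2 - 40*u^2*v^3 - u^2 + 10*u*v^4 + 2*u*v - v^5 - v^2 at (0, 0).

Type A_4, Milnor number mu = 4.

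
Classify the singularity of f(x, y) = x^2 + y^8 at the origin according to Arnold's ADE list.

A_{7}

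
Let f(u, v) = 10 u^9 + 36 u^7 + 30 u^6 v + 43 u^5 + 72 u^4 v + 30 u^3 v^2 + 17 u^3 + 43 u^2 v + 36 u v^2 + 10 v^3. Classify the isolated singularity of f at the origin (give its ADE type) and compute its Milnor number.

The Hessian of f at 0 has rank 0. Corank 2; j^3 = (u + v)*(17*u^2 + 26*u*v + 10*v^2) splits into three distinct lines over C (the quadratic factor has nonzero discriminant), so D_4.

Type D4, Milnor number mu = 4.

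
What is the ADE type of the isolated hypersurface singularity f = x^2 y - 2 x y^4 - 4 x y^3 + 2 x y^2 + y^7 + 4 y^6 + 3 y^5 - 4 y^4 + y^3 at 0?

D_6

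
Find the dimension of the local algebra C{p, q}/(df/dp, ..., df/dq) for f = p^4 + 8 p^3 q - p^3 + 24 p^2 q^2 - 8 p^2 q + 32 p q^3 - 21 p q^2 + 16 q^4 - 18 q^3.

5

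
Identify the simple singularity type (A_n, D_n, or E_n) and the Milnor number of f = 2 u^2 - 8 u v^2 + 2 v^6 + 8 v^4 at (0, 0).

Type A_5, Milnor number mu = 5.

The Hessian of f at 0 has rank 1. Corank 1: A-series; mu = 5 gives A_5.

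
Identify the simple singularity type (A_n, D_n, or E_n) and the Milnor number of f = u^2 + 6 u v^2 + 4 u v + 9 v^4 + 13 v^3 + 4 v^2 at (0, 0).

The Hessian of f at 0 has rank 1. Corank 1: A-series; mu = 2 gives A_2.

Type A_{2}, Milnor number mu = 2.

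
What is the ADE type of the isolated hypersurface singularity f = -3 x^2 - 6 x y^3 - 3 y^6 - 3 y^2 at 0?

A_{1}

The Hessian of f at 0 is [[-6, 0], [0, -6]] with rank 2, so corank 0. A Groebner basis of the Jacobian ideal J(f) in C{x,y} is {x, y}; counting standard monomials gives mu = 1. Corank 0: nondegenerate Morse point, so A_1.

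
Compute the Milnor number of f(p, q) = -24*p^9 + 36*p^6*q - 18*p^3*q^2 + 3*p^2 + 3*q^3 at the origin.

2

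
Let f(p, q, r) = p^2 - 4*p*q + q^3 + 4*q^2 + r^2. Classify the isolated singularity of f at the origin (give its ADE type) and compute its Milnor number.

Type A2, Milnor number mu = 2.

The Hessian of f at 0 has rank 2. Corank 1: A-series; mu = 2 gives A_2.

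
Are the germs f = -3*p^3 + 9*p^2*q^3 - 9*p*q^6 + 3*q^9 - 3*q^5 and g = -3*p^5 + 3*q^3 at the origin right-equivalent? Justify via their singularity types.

The Hessian of f at 0 is [[0, 0], [0, 0]] with rank 0, so corank 2. A Groebner basis of the Jacobian ideal J(f) in C{p,q} is {-p^2/2 + p*q^3, q^4, p^3, p^2*q}; counting standard monomials gives mu = 8. Corank 2; j^3 = -3*p^3 is a perfect cube, so E-series; the 5-jet and mu = 8 give E_8. The Hessian of g at 0 is [[0, 0], [0, 0]] with rank 0, so corank 2. A Groebner basis of the Jacobian ideal J(g) in C{p,q} is {p^4, q^2}; counting standard monomials gives mu = 8. Corank 2; j^3 = 3*q^3 is a perfect cube, so E-series; the 5-jet and mu = 8 give E_8. Both have type E_8, hence right-equivalent.

Yes.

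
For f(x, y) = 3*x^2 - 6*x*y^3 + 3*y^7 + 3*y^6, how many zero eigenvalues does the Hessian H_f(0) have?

1

The Hessian at 0 is [[6, 0], [0, 0]] of rank 1; hence corank 1.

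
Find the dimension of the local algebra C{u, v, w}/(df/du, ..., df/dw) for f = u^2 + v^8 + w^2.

The Hessian of f at 0 is [[2, 0, 0], [0, 0, 0], [0, 0, 2]] with rank 2, so corank 1. A Groebner basis of the Jacobian ideal J(f) in C{u,v,w} is {v^7, u, w}; counting standard monomials gives mu = 7. Corank 1: A-series; mu = 7 gives A_7.

7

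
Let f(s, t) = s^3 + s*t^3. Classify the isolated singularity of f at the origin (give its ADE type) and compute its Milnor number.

Type E_7, Milnor number mu = 7.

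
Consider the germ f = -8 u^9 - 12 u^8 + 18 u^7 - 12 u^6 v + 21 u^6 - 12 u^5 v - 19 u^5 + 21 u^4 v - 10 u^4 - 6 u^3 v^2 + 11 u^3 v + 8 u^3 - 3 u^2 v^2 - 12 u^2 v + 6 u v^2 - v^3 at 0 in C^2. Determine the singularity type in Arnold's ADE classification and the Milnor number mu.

Type E_7, Milnor number mu = 7.

The Hessian of f at 0 is [[0, 0], [0, 0]] with rank 0, so corank 2. A Groebner basis of the Jacobian ideal J(f) in C{u,v} is {-768*u^2/5 + 768*u*v/5 + v^4 - 8*v^3/5 - 192*v^2/5, u^3 - 84*u^2/5 + 84*u*v/5 - 3*v^3/10 - 21*v^2/5, u^2*v - 24*u^2 + 24*u*v - v^3/2 - 6*v^2, -128*u^2/5 + u*v^2 + 128*u*v/5 - 23*v^3/30 - 32*v^2/5}; counting standard monomials gives mu = 7. Corank 2; j^3 = (2*u - v)^3 is a perfect cube, so E-series; the 4-jet and mu = 7 give E_7.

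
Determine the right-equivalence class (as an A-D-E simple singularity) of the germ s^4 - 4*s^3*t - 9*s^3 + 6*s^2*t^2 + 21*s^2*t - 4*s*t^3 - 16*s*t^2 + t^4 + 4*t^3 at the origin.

D_5

The Hessian of f at 0 has rank 0. Corank 2; j^3 = -(s - t)*(3*s - 2*t)^2 has shape L^2 M (L != M), so D-series; mu = 5 gives D_5.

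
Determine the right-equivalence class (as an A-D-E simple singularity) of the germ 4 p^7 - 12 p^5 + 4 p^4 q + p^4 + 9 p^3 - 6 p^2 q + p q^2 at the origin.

D_{5}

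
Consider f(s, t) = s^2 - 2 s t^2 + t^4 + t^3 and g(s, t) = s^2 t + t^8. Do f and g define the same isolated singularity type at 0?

No.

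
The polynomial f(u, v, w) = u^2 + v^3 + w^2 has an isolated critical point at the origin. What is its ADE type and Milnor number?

The Hessian of f at 0 is [[2, 0, 0], [0, 0, 0], [0, 0, 2]] with rank 2, so corank 1. A Groebner basis of the Jacobian ideal J(f) in C{u,v,w} is {v^2, u, w}; counting standard monomials gives mu = 2. Corank 1: A-series; mu = 2 gives A_2.

Type A2, Milnor number mu = 2.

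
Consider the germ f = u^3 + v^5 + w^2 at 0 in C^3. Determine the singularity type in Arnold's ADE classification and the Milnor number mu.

Type E_{8}, Milnor number mu = 8.

The Hessian of f at 0 has rank 1. Corank 2; j^3 = u^3 is a perfect cube, so E-series; the 5-jet and mu = 8 give E_8.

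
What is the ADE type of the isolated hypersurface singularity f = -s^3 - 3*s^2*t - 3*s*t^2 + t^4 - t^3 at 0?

E_6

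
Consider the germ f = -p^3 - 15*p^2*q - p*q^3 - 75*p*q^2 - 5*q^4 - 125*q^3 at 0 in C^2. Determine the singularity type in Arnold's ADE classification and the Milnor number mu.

The Hessian of f at 0 is [[0, 0], [0, 0]] with rank 0, so corank 2. A Groebner basis of the Jacobian ideal J(f) in C{p,q} is {p^3 + 15*p^2*q + 750*p^2 + 7500*p*q + 18750*q^2, -15*p^2 + p*q^2 - 150*p*q - 375*q^2, 3*p^2 + 30*p*q + q^3 + 75*q^2}; counting standard monomials gives mu = 7. Corank 2; j^3 = -(p + 5*q)^3 is a perfect cube, so E-series; the 4-jet and mu = 7 give E_7.

Type E_7, Milnor number mu = 7.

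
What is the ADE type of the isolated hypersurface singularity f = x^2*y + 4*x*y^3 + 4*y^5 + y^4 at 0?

The Hessian of f at 0 has rank 0. Corank 2; j^3 = x^2*y has shape L^2 M (L != M), so D-series; mu = 5 gives D_5.

D_{5}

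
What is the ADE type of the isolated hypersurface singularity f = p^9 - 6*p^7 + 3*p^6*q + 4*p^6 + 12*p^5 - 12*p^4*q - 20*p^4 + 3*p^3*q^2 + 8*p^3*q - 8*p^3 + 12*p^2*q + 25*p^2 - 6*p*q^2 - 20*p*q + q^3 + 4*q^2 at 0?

A_{2}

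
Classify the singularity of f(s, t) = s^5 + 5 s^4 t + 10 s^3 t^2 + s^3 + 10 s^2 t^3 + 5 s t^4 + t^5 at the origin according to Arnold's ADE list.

E_8

The Hessian of f at 0 has rank 0. Corank 2; j^3 = s^3 is a perfect cube, so E-series; the 5-jet and mu = 8 give E_8.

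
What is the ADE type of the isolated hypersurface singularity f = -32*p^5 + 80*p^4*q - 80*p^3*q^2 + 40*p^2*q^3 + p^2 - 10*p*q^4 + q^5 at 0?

The Hessian of f at 0 is [[2, 0], [0, 0]] with rank 1, so corank 1. A Groebner basis of the Jacobian ideal J(f) in C{p,q} is {q^4, p}; counting standard monomials gives mu = 4. Corank 1: A-series; mu = 4 gives A_4.

A_{4}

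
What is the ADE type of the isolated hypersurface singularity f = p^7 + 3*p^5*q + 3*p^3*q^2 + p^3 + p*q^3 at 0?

E7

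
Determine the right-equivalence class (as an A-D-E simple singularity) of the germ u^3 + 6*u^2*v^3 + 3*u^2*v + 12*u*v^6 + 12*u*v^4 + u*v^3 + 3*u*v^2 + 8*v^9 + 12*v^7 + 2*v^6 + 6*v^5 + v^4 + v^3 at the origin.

The Hessian of f at 0 has rank 0. Corank 2; j^3 = (u + v)^3 is a perfect cube, so E-series; the 4-jet and mu = 7 give E_7.

E7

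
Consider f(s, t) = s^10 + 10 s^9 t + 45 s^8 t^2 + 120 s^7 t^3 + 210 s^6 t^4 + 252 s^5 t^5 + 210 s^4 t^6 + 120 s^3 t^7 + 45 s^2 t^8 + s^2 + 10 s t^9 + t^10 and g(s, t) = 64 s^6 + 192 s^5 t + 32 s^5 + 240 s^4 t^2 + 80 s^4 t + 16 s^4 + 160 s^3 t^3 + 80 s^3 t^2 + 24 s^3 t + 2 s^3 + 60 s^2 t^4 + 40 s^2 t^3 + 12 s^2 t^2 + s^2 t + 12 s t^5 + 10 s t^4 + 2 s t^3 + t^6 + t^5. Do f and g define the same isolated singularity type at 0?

No.

The Hessian of f at 0 is [[2, 0], [0, 0]] with rank 1, so corank 1. A Groebner basis of the Jacobian ideal J(f) in C{s,t} is {t^9, s}; counting standard monomials gives mu = 9. Corank 1: A-series; mu = 9 gives A_9. The Hessian of g at 0 is [[0, 0], [0, 0]] with rank 0, so corank 2. A Groebner basis of the Jacobian ideal J(g) in C{s,t} is {s^2/6 - 7*s*t/24 + t^4 - 7*t^3/24, s^3, s^2*t + s^2/12 - s*t/48 - t^3/48, s^2/6 + s*t^2 + 5*s*t/24 + 5*t^3/24}; counting standard monomials gives mu = 7. Corank 2; j^3 = s^2*(2*s + t) has shape L^2 M (L != M), so D-series; mu = 7 gives D_7. f is A_9 but g is D_7, hence not right-equivalent.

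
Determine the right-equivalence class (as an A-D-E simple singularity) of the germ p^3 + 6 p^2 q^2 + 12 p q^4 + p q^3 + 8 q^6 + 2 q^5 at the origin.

E_{7}

The Hessian of f at 0 has rank 0. Corank 2; j^3 = p^3 is a perfect cube, so E-series; the 4-jet and mu = 7 give E_7.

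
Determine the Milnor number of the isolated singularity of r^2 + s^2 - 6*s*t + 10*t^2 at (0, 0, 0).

1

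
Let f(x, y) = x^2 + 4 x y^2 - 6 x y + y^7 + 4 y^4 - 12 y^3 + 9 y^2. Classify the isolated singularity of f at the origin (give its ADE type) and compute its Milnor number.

The Hessian of f at 0 has rank 1. Corank 1: A-series; mu = 6 gives A_6.

Type A_6, Milnor number mu = 6.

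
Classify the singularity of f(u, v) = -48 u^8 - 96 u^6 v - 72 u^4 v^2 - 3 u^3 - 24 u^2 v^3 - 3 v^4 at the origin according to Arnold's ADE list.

The Hessian of f at 0 is [[0, 0], [0, 0]] with rank 0, so corank 2. A Groebner basis of the Jacobian ideal J(f) in C{u,v} is {v^3, u^2}; counting standard monomials gives mu = 6. Corank 2; j^3 = -3*u^3 is a perfect cube, so E-series; the 4-jet and mu = 6 give E_6.

E_6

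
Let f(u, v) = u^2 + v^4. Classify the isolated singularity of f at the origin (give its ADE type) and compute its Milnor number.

The Hessian of f at 0 has rank 1. Corank 1: A-series; mu = 3 gives A_3.

Type A3, Milnor number mu = 3.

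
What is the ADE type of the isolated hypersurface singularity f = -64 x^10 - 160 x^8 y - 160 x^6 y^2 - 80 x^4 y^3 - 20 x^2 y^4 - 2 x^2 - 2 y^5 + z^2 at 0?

A_{4}

The Hessian of f at 0 has rank 2. Corank 1: A-series; mu = 4 gives A_4.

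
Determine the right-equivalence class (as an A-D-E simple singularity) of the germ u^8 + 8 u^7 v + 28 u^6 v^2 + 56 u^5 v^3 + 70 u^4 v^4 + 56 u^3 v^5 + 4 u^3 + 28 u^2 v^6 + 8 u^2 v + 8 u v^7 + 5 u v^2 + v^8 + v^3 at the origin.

D_9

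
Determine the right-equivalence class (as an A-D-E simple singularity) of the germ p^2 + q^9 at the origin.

A_8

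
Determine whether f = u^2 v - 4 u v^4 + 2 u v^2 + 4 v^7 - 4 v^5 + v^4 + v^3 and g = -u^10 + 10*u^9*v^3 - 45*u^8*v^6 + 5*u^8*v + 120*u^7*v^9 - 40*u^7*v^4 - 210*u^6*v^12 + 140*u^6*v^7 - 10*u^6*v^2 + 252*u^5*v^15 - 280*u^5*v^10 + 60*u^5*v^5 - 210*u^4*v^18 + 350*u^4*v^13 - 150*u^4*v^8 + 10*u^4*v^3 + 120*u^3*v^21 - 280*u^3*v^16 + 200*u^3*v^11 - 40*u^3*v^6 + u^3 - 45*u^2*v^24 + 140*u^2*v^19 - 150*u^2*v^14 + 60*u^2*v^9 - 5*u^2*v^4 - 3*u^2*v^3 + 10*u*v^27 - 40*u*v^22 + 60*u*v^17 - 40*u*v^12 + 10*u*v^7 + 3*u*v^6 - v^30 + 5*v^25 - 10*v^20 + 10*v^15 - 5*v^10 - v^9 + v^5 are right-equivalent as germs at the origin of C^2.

No.

The Hessian of f at 0 has rank 0. Corank 2; j^3 = v*(u + v)^2 has shape L^2 M (L != M), so D-series; mu = 5 gives D_5. The Hessian of g at 0 has rank 0. Corank 2; j^3 = u^3 is a perfect cube, so E-series; the 5-jet and mu = 8 give E_8. f is D_5 but g is E_8, hence not right-equivalent.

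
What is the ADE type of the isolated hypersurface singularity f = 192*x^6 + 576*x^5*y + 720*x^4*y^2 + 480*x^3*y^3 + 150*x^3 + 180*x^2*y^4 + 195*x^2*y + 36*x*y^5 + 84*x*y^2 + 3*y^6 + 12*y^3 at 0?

D_7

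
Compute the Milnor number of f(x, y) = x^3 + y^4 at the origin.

6

The Hessian of f at 0 is [[0, 0], [0, 0]] with rank 0, so corank 2. A Groebner basis of the Jacobian ideal J(f) in C{x,y} is {y^3, x^2}; counting standard monomials gives mu = 6. Corank 2; j^3 = x^3 is a perfect cube, so E-series; the 4-jet and mu = 6 give E_6.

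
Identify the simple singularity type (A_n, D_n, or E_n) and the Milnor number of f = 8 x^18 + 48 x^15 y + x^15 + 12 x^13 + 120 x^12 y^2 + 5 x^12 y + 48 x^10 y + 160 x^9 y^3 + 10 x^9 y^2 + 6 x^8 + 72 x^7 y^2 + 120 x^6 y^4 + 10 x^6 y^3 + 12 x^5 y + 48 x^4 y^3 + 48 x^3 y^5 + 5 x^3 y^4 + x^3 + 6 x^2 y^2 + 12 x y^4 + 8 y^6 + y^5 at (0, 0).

Type E8, Milnor number mu = 8.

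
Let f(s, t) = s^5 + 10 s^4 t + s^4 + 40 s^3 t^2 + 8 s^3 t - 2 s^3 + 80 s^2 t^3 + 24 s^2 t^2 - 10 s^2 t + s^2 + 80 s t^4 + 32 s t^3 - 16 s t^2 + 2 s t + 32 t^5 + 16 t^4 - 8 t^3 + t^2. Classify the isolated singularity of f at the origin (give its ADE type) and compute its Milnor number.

Type A4, Milnor number mu = 4.

The Hessian of f at 0 has rank 1. Corank 1: A-series; mu = 4 gives A_4.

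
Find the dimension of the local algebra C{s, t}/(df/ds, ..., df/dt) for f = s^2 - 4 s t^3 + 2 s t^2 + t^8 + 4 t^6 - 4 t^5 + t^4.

7

The Hessian of f at 0 is [[2, 0], [0, 0]] with rank 1, so corank 1. A Groebner basis of the Jacobian ideal J(f) in C{s,t} is {s^3 + s^2/4 + s*t^2/2 + s*t/8 + s/16 + t^2/16, s^2*t + s^2 + 3*s*t^2/2 + s*t/4 + s/8 + t^2/8, -s/2 + t^3 - t^2/2}; counting standard monomials gives mu = 7. Corank 1: A-series; mu = 7 gives A_7.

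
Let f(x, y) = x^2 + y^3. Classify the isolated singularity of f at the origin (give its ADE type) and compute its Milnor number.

Type A_2, Milnor number mu = 2.

The Hessian of f at 0 has rank 1. Corank 1: A-series; mu = 2 gives A_2.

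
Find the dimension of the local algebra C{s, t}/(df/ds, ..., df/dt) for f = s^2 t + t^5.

6

The Hessian of f at 0 has rank 0. Corank 2; j^3 = s^2*t has shape L^2 M (L != M), so D-series; mu = 6 gives D_6.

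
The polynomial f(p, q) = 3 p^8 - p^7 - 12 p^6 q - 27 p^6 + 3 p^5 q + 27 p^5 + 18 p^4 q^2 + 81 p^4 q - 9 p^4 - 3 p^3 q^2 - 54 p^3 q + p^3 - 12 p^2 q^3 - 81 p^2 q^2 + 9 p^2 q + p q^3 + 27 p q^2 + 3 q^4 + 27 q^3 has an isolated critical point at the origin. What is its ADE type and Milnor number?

Type E_7, Milnor number mu = 7.

The Hessian of f at 0 has rank 0. Corank 2; j^3 = (p + 3*q)^3 is a perfect cube, so E-series; the 4-jet and mu = 7 give E_7.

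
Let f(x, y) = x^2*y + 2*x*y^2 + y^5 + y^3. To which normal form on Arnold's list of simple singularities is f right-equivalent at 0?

D6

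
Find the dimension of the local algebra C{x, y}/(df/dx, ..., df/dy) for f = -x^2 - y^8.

The Hessian of f at 0 has rank 1. Corank 1: A-series; mu = 7 gives A_7.

7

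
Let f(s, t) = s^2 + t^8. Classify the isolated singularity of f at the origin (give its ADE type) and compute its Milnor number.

Type A_{7}, Milnor number mu = 7.

The Hessian of f at 0 has rank 1. Corank 1: A-series; mu = 7 gives A_7.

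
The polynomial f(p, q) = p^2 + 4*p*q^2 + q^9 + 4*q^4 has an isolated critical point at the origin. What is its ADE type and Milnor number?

Type A8, Milnor number mu = 8.

The Hessian of f at 0 has rank 1. Corank 1: A-series; mu = 8 gives A_8.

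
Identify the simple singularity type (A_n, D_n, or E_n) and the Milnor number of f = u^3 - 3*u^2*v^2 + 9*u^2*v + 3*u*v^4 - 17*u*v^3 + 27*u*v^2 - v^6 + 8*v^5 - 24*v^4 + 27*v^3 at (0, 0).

Type E7, Milnor number mu = 7.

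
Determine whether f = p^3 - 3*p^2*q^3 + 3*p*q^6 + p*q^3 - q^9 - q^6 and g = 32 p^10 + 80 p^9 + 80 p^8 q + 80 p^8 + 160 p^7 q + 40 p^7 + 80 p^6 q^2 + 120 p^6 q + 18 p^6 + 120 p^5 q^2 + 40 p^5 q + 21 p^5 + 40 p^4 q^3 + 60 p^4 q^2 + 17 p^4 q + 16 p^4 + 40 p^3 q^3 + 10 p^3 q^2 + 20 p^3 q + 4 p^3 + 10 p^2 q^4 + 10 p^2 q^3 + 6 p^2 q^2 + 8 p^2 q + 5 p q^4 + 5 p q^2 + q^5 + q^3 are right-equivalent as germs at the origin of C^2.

The Hessian of f at 0 has rank 0. Corank 2; j^3 = p^3 is a perfect cube, so E-series; the 4-jet and mu = 7 give E_7. The Hessian of g at 0 has rank 0. Corank 2; j^3 = (p + q)*(2*p + q)^2 has shape L^2 M (L != M), so D-series; mu = 6 gives D_6. f is E_7 but g is D_6, hence not right-equivalent.

No.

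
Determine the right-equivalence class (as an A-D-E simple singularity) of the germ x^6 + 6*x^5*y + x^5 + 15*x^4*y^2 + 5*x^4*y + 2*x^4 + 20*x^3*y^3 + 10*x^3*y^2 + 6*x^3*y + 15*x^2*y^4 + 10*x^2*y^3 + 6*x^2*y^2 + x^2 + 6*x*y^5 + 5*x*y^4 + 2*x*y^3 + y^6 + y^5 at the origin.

The Hessian of f at 0 is [[2, 0], [0, 0]] with rank 1, so corank 1. A Groebner basis of the Jacobian ideal J(f) in C{x,y} is {x + y^3, x^2, x*y}; counting standard monomials gives mu = 4. Corank 1: A-series; mu = 4 gives A_4.

A4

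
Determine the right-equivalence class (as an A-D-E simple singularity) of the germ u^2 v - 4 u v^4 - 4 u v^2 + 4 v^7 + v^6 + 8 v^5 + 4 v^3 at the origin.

D_{7}

The Hessian of f at 0 is [[0, 0], [0, 0]] with rank 0, so corank 2. A Groebner basis of the Jacobian ideal J(f) in C{u,v} is {-u*v/2 + v^4 + v^2, u^3 + 4*u^2 - 16*u*v - 8*v^3 + 16*v^2, u^2*v + 4*u^2/3 - 16*u*v/3 - 4*v^3 + 16*v^2/3, u^2/3 + u*v^2 - 4*u*v/3 - 2*v^3 + 4*v^2/3}; counting standard monomials gives mu = 7. Corank 2; j^3 = v*(u - 2*v)^2 has shape L^2 M (L != M), so D-series; mu = 7 gives D_7.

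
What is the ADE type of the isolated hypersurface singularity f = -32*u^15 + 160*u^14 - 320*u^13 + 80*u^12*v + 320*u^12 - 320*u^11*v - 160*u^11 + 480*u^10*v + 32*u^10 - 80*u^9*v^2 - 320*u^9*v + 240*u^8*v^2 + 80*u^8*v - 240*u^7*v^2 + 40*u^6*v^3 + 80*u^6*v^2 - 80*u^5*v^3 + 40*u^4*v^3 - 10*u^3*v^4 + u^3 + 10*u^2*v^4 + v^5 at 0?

E_{8}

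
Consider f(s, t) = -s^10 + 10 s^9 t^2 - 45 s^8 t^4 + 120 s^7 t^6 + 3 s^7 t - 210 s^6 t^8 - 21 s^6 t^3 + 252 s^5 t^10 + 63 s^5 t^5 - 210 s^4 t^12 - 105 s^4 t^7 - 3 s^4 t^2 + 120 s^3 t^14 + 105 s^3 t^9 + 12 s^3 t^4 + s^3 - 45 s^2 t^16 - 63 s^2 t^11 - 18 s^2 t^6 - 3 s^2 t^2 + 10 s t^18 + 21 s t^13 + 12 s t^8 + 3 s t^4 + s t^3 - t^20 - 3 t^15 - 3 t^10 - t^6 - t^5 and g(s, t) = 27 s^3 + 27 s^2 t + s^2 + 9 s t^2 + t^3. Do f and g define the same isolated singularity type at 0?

No.

The Hessian of f at 0 has rank 0. Corank 2; j^3 = s^3 is a perfect cube, so E-series; the 4-jet and mu = 7 give E_7. The Hessian of g at 0 has rank 1. Corank 1: A-series; mu = 2 gives A_2. f is E_7 but g is A_2, hence not right-equivalent.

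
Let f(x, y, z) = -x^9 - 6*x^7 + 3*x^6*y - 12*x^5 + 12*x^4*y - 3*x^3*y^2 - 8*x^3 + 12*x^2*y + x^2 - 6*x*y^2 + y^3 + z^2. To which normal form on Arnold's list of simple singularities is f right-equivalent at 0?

A_{2}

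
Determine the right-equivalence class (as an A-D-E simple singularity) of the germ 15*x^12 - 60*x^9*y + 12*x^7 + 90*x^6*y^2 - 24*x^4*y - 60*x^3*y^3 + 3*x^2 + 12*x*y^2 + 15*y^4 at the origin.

A_3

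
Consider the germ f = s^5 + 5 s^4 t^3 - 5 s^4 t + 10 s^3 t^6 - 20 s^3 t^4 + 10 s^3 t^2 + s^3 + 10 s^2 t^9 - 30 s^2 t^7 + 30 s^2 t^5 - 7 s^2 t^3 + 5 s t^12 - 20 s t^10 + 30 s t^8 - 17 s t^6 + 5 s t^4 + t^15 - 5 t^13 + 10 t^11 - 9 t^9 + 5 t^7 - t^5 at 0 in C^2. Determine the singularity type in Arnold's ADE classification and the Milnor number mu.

Type E8, Milnor number mu = 8.

The Hessian of f at 0 is [[0, 0], [0, 0]] with rank 0, so corank 2. A Groebner basis of the Jacobian ideal J(f) in C{s,t} is {s^2/2 + s*t^3, 2*s^2 + t^4, s^3, s^2*t}; counting standard monomials gives mu = 8. Corank 2; j^3 = s^3 is a perfect cube, so E-series; the 5-jet and mu = 8 give E_8.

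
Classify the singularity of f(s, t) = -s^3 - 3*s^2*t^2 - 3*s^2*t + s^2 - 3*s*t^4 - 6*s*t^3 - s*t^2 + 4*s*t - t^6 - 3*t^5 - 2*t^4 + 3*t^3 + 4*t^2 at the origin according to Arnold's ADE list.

The Hessian of f at 0 has rank 1. Corank 1: A-series; mu = 2 gives A_2.

A_{2}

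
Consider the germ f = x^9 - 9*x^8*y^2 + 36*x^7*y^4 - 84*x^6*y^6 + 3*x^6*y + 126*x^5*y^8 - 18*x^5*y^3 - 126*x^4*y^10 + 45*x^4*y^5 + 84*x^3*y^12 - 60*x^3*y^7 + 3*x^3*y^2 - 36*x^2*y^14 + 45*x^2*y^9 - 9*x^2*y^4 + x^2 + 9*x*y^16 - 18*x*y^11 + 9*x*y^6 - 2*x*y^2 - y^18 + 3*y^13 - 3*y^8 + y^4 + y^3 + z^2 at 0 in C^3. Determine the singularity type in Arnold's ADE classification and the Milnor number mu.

Type A2, Milnor number mu = 2.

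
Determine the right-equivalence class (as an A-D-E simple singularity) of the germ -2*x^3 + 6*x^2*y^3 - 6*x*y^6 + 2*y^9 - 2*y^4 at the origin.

E_6

The Hessian of f at 0 has rank 0. Corank 2; j^3 = -2*x^3 is a perfect cube, so E-series; the 4-jet and mu = 6 give E_6.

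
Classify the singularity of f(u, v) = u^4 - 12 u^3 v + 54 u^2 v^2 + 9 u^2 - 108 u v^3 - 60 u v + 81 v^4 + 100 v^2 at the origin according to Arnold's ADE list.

The Hessian of f at 0 is [[18, -60], [-60, 200]] with rank 1, so corank 1. A Groebner basis of the Jacobian ideal J(f) in C{u,v} is {v^3, u - 10*v/3}; counting standard monomials gives mu = 3. Corank 1: A-series; mu = 3 gives A_3.

A_{3}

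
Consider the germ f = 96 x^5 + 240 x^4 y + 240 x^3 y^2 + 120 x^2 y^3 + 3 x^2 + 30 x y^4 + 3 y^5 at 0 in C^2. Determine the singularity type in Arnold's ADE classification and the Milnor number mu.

Type A_4, Milnor number mu = 4.

The Hessian of f at 0 has rank 1. Corank 1: A-series; mu = 4 gives A_4.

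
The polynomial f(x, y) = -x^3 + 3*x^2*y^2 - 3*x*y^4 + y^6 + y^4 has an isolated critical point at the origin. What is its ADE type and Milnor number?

Type E_6, Milnor number mu = 6.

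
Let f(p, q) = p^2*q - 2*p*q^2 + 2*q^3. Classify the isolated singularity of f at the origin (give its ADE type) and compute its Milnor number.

The Hessian of f at 0 has rank 0. Corank 2; j^3 = q*(p^2 - 2*p*q + 2*q^2) splits into three distinct lines over C (the quadratic factor has nonzero discriminant), so D_4.

Type D4, Milnor number mu = 4.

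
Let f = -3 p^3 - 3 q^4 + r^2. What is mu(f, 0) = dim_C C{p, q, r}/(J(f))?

The Hessian of f at 0 is [[0, 0, 0], [0, 0, 0], [0, 0, 2]] with rank 1, so corank 2. A Groebner basis of the Jacobian ideal J(f) in C{p,q,r} is {q^3, p^2, r}; counting standard monomials gives mu = 6. Corank 2; j^3 = -3*p^3 is a perfect cube, so E-series; the 4-jet and mu = 6 give E_6.

6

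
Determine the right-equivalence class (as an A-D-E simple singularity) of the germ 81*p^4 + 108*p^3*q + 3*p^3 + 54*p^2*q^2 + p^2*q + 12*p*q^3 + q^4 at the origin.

D5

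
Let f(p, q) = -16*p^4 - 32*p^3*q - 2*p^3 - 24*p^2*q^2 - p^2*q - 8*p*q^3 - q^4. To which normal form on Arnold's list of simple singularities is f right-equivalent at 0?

D5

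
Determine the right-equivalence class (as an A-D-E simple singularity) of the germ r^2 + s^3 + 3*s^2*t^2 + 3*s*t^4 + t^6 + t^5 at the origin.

The Hessian of f at 0 is [[0, 0, 0], [0, 0, 0], [0, 0, 2]] with rank 1, so corank 2. A Groebner basis of the Jacobian ideal J(f) in C{s,t,r} is {t^4, s^3, s^2/2 + s*t^2, r}; counting standard monomials gives mu = 8. Corank 2; j^3 = s^3 is a perfect cube, so E-series; the 5-jet and mu = 8 give E_8.

E_{8}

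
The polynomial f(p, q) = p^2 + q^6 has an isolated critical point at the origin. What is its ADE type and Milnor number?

The Hessian of f at 0 has rank 1. Corank 1: A-series; mu = 5 gives A_5.

Type A_{5}, Milnor number mu = 5.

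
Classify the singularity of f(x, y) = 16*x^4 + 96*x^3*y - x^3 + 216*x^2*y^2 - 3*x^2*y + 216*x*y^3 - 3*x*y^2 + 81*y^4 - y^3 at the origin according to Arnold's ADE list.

E6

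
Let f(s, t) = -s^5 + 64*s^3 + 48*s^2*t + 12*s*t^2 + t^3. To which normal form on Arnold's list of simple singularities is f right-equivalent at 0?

E8

The Hessian of f at 0 has rank 0. Corank 2; j^3 = (4*s + t)^3 is a perfect cube, so E-series; the 5-jet and mu = 8 give E_8.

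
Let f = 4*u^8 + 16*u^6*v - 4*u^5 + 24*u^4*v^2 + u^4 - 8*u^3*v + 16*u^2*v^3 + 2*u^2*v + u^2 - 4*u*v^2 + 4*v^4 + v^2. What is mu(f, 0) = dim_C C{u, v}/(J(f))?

The Hessian of f at 0 is [[2, 0], [0, 2]] with rank 2, so corank 0. A Groebner basis of the Jacobian ideal J(f) in C{u,v} is {u, v}; counting standard monomials gives mu = 1. Corank 0: nondegenerate Morse point, so A_1.

1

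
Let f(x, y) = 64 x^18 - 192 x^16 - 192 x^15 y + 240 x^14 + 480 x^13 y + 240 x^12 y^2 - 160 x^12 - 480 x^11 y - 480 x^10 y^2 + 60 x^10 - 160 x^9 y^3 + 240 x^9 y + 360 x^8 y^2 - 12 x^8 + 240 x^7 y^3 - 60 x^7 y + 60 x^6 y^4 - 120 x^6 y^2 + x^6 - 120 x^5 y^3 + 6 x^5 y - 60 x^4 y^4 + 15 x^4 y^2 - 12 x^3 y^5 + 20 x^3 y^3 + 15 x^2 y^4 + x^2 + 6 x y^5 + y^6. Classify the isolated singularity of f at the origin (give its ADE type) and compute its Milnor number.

Type A_{5}, Milnor number mu = 5.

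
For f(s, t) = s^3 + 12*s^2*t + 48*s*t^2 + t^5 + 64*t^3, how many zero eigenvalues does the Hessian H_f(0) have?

Hessian at 0 has rank 0.

2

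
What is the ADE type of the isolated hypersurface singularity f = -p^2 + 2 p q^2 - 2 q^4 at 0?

The Hessian of f at 0 has rank 1. Corank 1: A-series; mu = 3 gives A_3.

A_{3}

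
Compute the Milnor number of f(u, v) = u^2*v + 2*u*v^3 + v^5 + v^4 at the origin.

5

The Hessian of f at 0 has rank 0. Corank 2; j^3 = u^2*v has shape L^2 M (L != M), so D-series; mu = 5 gives D_5.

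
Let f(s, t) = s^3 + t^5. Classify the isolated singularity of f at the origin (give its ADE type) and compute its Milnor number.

Type E_{8}, Milnor number mu = 8.

The Hessian of f at 0 has rank 0. Corank 2; j^3 = s^3 is a perfect cube, so E-series; the 5-jet and mu = 8 give E_8.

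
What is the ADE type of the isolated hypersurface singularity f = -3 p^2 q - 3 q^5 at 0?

D_{6}

The Hessian of f at 0 is [[0, 0], [0, 0]] with rank 0, so corank 2. A Groebner basis of the Jacobian ideal J(f) in C{p,q} is {p^2/5 + q^4, p^3, p*q}; counting standard monomials gives mu = 6. Corank 2; j^3 = -3*p^2*q has shape L^2 M (L != M), so D-series; mu = 6 gives D_6.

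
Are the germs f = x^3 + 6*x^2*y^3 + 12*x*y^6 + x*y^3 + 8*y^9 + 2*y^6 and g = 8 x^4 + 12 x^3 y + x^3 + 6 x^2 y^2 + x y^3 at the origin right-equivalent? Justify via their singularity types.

The Hessian of f at 0 has rank 0. Corank 2; j^3 = x^3 is a perfect cube, so E-series; the 4-jet and mu = 7 give E_7. The Hessian of g at 0 has rank 0. Corank 2; j^3 = x^3 is a perfect cube, so E-series; the 4-jet and mu = 7 give E_7. Both have type E_7, hence right-equivalent.

Yes.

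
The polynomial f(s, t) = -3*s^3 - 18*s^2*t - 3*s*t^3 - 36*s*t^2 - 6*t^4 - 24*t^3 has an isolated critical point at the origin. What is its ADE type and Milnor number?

Type E7, Milnor number mu = 7.

The Hessian of f at 0 is [[0, 0], [0, 0]] with rank 0, so corank 2. A Groebner basis of the Jacobian ideal J(f) in C{s,t} is {s^3 + 6*s^2*t + 48*s^2 + 192*s*t + 192*t^2, -6*s^2 + s*t^2 - 24*s*t - 24*t^2, 3*s^2 + 12*s*t + t^3 + 12*t^2}; counting standard monomials gives mu = 7. Corank 2; j^3 = -3*(s + 2*t)^3 is a perfect cube, so E-series; the 4-jet and mu = 7 give E_7.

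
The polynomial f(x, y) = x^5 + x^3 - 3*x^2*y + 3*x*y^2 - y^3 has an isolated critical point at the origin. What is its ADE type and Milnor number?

The Hessian of f at 0 has rank 0. Corank 2; j^3 = (x - y)^3 is a perfect cube, so E-series; the 5-jet and mu = 8 give E_8.

Type E_8, Milnor number mu = 8.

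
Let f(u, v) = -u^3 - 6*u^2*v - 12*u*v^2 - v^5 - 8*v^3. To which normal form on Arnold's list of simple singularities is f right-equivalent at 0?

The Hessian of f at 0 has rank 0. Corank 2; j^3 = -(u + 2*v)^3 is a perfect cube, so E-series; the 5-jet and mu = 8 give E_8.

E8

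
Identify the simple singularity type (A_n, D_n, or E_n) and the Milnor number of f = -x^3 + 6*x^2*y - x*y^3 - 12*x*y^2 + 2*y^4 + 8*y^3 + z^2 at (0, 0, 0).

Type E_{7}, Milnor number mu = 7.

The Hessian of f at 0 has rank 1. Corank 2; j^3 = -(x - 2*y)^3 is a perfect cube, so E-series; the 4-jet and mu = 7 give E_7.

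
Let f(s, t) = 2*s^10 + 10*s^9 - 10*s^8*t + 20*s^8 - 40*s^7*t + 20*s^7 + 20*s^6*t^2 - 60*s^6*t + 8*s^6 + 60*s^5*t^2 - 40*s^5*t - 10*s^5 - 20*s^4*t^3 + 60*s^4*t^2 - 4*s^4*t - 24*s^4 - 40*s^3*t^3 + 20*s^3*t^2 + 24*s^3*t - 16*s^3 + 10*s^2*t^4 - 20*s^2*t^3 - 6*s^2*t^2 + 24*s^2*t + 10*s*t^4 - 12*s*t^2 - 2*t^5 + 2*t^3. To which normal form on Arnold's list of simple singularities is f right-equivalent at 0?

The Hessian of f at 0 has rank 0. Corank 2; j^3 = -2*(2*s - t)^3 is a perfect cube, so E-series; the 5-jet and mu = 8 give E_8.

E8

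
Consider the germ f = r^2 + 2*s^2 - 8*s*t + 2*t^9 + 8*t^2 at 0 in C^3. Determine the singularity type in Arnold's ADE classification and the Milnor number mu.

Type A_8, Milnor number mu = 8.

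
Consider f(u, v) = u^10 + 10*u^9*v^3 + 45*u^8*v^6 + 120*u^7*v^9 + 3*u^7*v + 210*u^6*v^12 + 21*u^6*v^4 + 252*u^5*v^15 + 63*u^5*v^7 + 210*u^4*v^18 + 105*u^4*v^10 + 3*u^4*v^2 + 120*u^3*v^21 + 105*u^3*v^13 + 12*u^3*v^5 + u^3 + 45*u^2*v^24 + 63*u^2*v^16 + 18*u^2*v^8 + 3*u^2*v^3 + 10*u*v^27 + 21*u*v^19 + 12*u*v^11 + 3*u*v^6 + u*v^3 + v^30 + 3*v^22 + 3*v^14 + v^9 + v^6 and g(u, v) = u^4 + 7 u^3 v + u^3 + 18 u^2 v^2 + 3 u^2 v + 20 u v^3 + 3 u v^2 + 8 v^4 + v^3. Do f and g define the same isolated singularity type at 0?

Yes.

The Hessian of f at 0 is [[0, 0], [0, 0]] with rank 0, so corank 2. A Groebner basis of the Jacobian ideal J(f) in C{u,v} is {u^3, u*v^2, 3*u^2 + v^3}; counting standard monomials gives mu = 7. Corank 2; j^3 = u^3 is a perfect cube, so E-series; the 4-jet and mu = 7 give E_7. The Hessian of g at 0 is [[0, 0], [0, 0]] with rank 0, so corank 2. A Groebner basis of the Jacobian ideal J(g) in C{u,v} is {3*u^2 + 6*u*v + v^4 + v^3 + 3*v^2, u^3 + 9*u^2 + 18*u*v + 4*v^3 + 9*v^2, u^2*v - 5*u^2 - 10*u*v - 8*v^3/3 - 5*v^2, 2*u^2 + u*v^2 + 4*u*v + 5*v^3/3 + 2*v^2}; counting standard monomials gives mu = 7. Corank 2; j^3 = (u + v)^3 is a perfect cube, so E-series; the 4-jet and mu = 7 give E_7. Both have type E_7, hence right-equivalent.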